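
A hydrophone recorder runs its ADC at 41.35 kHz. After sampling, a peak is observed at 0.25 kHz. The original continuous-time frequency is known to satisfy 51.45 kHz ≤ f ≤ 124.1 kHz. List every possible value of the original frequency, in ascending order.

82.45 kHz, 82.95 kHz, 123.8 kHz

Frequencies that alias to 0.25 kHz are k·fs ± 0.25 kHz for integer k ≥ 0.
k=0: 0.25 kHz.
k=1: 41.1 kHz, 41.6 kHz.
k=2: 82.45 kHz, 82.95 kHz.
k=3: 123.8 kHz, 124.3 kHz.
k=4: 165.15 kHz, 165.65 kHz.
Within [51.45 kHz, 124.1 kHz]: 82.45 kHz, 82.95 kHz, 123.8 kHz.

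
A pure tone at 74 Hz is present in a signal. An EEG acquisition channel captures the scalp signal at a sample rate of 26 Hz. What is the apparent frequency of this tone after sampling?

4 Hz

74 Hz mod fs = 22 Hz.
22 Hz > fs/2 = 13 Hz, folds to fs − 22 Hz = 4 Hz.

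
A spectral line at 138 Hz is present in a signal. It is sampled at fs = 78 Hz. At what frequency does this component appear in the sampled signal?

18 Hz

138 Hz mod fs = 60 Hz.
60 Hz > fs/2 = 39 Hz, folds to fs − 60 Hz = 18 Hz.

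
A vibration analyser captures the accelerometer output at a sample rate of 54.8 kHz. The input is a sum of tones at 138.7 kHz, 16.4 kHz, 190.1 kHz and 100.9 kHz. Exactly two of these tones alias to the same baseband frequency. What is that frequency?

25.7 kHz

fs/2 = 27.4 kHz.
138.7 kHz mod fs = 29.1 kHz.
29.1 kHz > fs/2 = 27.4 kHz, folds to fs − 29.1 kHz = 25.7 kHz.
16.4 kHz ≤ fs/2 = 27.4 kHz, passes unchanged.
190.1 kHz mod fs = 25.7 kHz.
25.7 kHz ≤ fs/2 = 27.4 kHz, appears at 25.7 kHz.
100.9 kHz mod fs = 46.1 kHz.
46.1 kHz > fs/2 = 27.4 kHz, folds to fs − 46.1 kHz = 8.7 kHz.
138.7 kHz and 190.1 kHz both map to 25.7 kHz.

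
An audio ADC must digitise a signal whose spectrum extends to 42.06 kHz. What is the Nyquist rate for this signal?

Nyquist rate = 2 × 42.06 kHz = 84.12 kHz.

84.12 kHz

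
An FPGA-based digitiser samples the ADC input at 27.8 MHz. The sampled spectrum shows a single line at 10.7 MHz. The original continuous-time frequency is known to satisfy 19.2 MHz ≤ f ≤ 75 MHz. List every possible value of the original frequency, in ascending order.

38.5 MHz, 44.9 MHz, 66.3 MHz, 72.7 MHz

Frequencies that alias to 10.7 MHz are k·fs ± 10.7 MHz for integer k ≥ 0.
k=0: 10.7 MHz.
k=1: 17.1 MHz, 38.5 MHz.
k=2: 44.9 MHz, 66.3 MHz.
k=3: 72.7 MHz, 94.1 MHz.
k=4: 100.5 MHz, 121.9 MHz.
Within [19.2 MHz, 75 MHz]: 38.5 MHz, 44.9 MHz, 66.3 MHz, 72.7 MHz.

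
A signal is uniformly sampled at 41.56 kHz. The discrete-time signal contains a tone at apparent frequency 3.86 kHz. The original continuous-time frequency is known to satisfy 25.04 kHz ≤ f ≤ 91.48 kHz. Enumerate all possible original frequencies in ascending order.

37.7 kHz, 45.42 kHz, 79.26 kHz, 86.98 kHz

Frequencies that alias to 3.86 kHz are k·fs ± 3.86 kHz for integer k ≥ 0.
k=0: 3.86 kHz.
k=1: 37.7 kHz, 45.42 kHz.
k=2: 79.26 kHz, 86.98 kHz.
k=3: 120.82 kHz, 128.54 kHz.
Within [25.04 kHz, 91.48 kHz]: 37.7 kHz, 45.42 kHz, 79.26 kHz, 86.98 kHz.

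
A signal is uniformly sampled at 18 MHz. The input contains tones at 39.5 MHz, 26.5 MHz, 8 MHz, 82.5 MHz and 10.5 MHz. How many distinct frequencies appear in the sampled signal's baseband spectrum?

4

fs/2 = 9 MHz.
39.5 MHz mod fs = 3.5 MHz.
3.5 MHz ≤ fs/2 = 9 MHz, appears at 3.5 MHz.
26.5 MHz mod fs = 8.5 MHz.
8.5 MHz ≤ fs/2 = 9 MHz, appears at 8.5 MHz.
8 MHz ≤ fs/2 = 9 MHz, passes unchanged.
82.5 MHz mod fs = 10.5 MHz.
10.5 MHz > fs/2 = 9 MHz, folds to fs − 10.5 MHz = 7.5 MHz.
10.5 MHz > fs/2 = 9 MHz, folds to fs − 10.5 MHz = 7.5 MHz.
Distinct values: {3.5 MHz, 7.5 MHz, 8 MHz, 8.5 MHz} → 4.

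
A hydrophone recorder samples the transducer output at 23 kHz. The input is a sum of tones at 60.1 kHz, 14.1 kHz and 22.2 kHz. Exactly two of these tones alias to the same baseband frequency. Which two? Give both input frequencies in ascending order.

fs/2 = 11.5 kHz.
60.1 kHz mod fs = 14.1 kHz.
14.1 kHz > fs/2 = 11.5 kHz, folds to fs − 14.1 kHz = 8.9 kHz.
14.1 kHz > fs/2 = 11.5 kHz, folds to fs − 14.1 kHz = 8.9 kHz.
22.2 kHz > fs/2 = 11.5 kHz, folds to fs − 22.2 kHz = 0.8 kHz.
14.1 kHz and 60.1 kHz both map to 8.9 kHz.

14.1 kHz, 60.1 kHz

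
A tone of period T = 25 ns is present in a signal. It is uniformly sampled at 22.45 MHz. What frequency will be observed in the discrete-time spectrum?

T = 25 ns → f = 1/T = 40 MHz.
40 MHz mod fs = 17.55 MHz.
17.55 MHz > fs/2 = 11.225 MHz, folds to fs − 17.55 MHz = 4.9 MHz.

4.9 MHz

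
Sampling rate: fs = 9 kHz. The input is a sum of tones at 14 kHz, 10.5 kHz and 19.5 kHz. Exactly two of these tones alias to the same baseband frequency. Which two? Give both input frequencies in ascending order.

fs/2 = 4.5 kHz.
14 kHz mod fs = 5 kHz.
5 kHz > fs/2 = 4.5 kHz, folds to fs − 5 kHz = 4 kHz.
10.5 kHz mod fs = 1.5 kHz.
1.5 kHz ≤ fs/2 = 4.5 kHz, appears at 1.5 kHz.
19.5 kHz mod fs = 1.5 kHz.
1.5 kHz ≤ fs/2 = 4.5 kHz, appears at 1.5 kHz.
10.5 kHz and 19.5 kHz both map to 1.5 kHz.

10.5 kHz, 19.5 kHz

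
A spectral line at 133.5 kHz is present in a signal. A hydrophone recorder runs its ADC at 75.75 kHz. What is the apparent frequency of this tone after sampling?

133.5 kHz mod fs = 57.75 kHz.
57.75 kHz > fs/2 = 37.875 kHz, folds to fs − 57.75 kHz = 18 kHz.

18 kHz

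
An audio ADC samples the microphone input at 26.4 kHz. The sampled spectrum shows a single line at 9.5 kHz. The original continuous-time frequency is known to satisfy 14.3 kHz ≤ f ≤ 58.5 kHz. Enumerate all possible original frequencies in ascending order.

Frequencies that alias to 9.5 kHz are k·fs ± 9.5 kHz for integer k ≥ 0.
k=0: 9.5 kHz.
k=1: 16.9 kHz, 35.9 kHz.
k=2: 43.3 kHz, 62.3 kHz.
k=3: 69.7 kHz, 88.7 kHz.
Within [14.3 kHz, 58.5 kHz]: 16.9 kHz, 35.9 kHz, 43.3 kHz.

16.9 kHz, 35.9 kHz, 43.3 kHz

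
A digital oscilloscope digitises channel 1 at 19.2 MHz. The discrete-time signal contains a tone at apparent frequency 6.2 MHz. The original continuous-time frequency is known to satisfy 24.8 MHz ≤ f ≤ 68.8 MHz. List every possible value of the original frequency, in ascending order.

25.4 MHz, 32.2 MHz, 44.6 MHz, 51.4 MHz, 63.8 MHz

Frequencies that alias to 6.2 MHz are k·fs ± 6.2 MHz for integer k ≥ 0.
k=0: 6.2 MHz.
k=1: 13 MHz, 25.4 MHz.
k=2: 32.2 MHz, 44.6 MHz.
k=3: 51.4 MHz, 63.8 MHz.
k=4: 70.6 MHz, 83 MHz.
Within [24.8 MHz, 68.8 MHz]: 25.4 MHz, 32.2 MHz, 44.6 MHz, 51.4 MHz, 63.8 MHz.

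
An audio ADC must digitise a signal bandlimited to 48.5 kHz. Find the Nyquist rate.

Nyquist rate = 2 × 48.5 kHz = 97 kHz.

97 kHz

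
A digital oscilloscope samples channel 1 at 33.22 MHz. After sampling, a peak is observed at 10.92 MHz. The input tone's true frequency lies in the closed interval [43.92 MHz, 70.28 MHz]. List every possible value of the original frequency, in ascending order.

Frequencies that alias to 10.92 MHz are k·fs ± 10.92 MHz for integer k ≥ 0.
k=0: 10.92 MHz.
k=1: 22.3 MHz, 44.14 MHz.
k=2: 55.52 MHz, 77.36 MHz.
k=3: 88.74 MHz, 110.58 MHz.
Within [43.92 MHz, 70.28 MHz]: 44.14 MHz, 55.52 MHz.

44.14 MHz, 55.52 MHz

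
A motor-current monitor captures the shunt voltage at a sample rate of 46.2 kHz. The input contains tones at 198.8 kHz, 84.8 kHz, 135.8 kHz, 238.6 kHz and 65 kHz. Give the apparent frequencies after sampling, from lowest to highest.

2.8 kHz, 7.6 kHz, 14 kHz, 18.8 kHz

fs/2 = 23.1 kHz.
198.8 kHz mod fs = 14 kHz.
14 kHz ≤ fs/2 = 23.1 kHz, appears at 14 kHz.
84.8 kHz mod fs = 38.6 kHz.
38.6 kHz > fs/2 = 23.1 kHz, folds to fs − 38.6 kHz = 7.6 kHz.
135.8 kHz mod fs = 43.4 kHz.
43.4 kHz > fs/2 = 23.1 kHz, folds to fs − 43.4 kHz = 2.8 kHz.
238.6 kHz mod fs = 7.6 kHz.
7.6 kHz ≤ fs/2 = 23.1 kHz, appears at 7.6 kHz.
65 kHz mod fs = 18.8 kHz.
18.8 kHz ≤ fs/2 = 23.1 kHz, appears at 18.8 kHz.
Distinct values: {2.8 kHz, 7.6 kHz, 14 kHz, 18.8 kHz}.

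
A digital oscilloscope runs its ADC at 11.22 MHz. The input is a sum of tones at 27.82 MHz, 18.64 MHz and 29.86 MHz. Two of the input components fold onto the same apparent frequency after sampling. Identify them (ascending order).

fs/2 = 5.61 MHz.
27.82 MHz mod fs = 5.38 MHz.
5.38 MHz ≤ fs/2 = 5.61 MHz, appears at 5.38 MHz.
18.64 MHz mod fs = 7.42 MHz.
7.42 MHz > fs/2 = 5.61 MHz, folds to fs − 7.42 MHz = 3.8 MHz.
29.86 MHz mod fs = 7.42 MHz.
7.42 MHz > fs/2 = 5.61 MHz, folds to fs − 7.42 MHz = 3.8 MHz.
18.64 MHz and 29.86 MHz both map to 3.8 MHz.

18.64 MHz, 29.86 MHz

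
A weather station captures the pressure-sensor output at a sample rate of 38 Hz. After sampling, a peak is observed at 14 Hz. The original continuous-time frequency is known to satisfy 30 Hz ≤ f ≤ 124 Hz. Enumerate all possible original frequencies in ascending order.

Frequencies that alias to 14 Hz are k·fs ± 14 Hz for integer k ≥ 0.
k=0: 14 Hz.
k=1: 24 Hz, 52 Hz.
k=2: 62 Hz, 90 Hz.
k=3: 100 Hz, 128 Hz.
k=4: 138 Hz, 166 Hz.
Within [30 Hz, 124 Hz]: 52 Hz, 62 Hz, 90 Hz, 100 Hz.

52 Hz, 62 Hz, 90 Hz, 100 Hz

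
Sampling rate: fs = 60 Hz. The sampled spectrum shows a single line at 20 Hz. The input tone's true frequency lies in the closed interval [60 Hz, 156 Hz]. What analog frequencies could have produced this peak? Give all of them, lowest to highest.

Frequencies that alias to 20 Hz are k·fs ± 20 Hz for integer k ≥ 0.
k=0: 20 Hz.
k=1: 40 Hz, 80 Hz.
k=2: 100 Hz, 140 Hz.
k=3: 160 Hz, 200 Hz.
Within [60 Hz, 156 Hz]: 80 Hz, 100 Hz, 140 Hz.

80 Hz, 100 Hz, 140 Hz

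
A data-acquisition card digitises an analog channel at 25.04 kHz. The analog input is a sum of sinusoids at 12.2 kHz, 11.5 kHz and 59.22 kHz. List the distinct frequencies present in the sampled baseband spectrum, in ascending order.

fs/2 = 12.52 kHz.
12.2 kHz ≤ fs/2 = 12.52 kHz, passes unchanged.
11.5 kHz ≤ fs/2 = 12.52 kHz, passes unchanged.
59.22 kHz mod fs = 9.14 kHz.
9.14 kHz ≤ fs/2 = 12.52 kHz, appears at 9.14 kHz.
Distinct values: {9.14 kHz, 11.5 kHz, 12.2 kHz}.

9.14 kHz, 11.5 kHz, 12.2 kHz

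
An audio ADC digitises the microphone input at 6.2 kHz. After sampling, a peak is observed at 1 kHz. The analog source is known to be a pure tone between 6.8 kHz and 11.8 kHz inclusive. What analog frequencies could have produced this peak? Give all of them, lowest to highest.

7.2 kHz, 11.4 kHz

Frequencies that alias to 1 kHz are k·fs ± 1 kHz for integer k ≥ 0.
k=0: 1 kHz.
k=1: 5.2 kHz, 7.2 kHz.
k=2: 11.4 kHz, 13.4 kHz.
k=3: 17.6 kHz, 19.6 kHz.
Within [6.8 kHz, 11.8 kHz]: 7.2 kHz, 11.4 kHz.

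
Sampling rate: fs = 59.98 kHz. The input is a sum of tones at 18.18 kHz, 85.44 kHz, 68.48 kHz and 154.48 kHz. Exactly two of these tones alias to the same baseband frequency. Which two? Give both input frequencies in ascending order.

fs/2 = 29.99 kHz.
18.18 kHz ≤ fs/2 = 29.99 kHz, passes unchanged.
85.44 kHz mod fs = 25.46 kHz.
25.46 kHz ≤ fs/2 = 29.99 kHz, appears at 25.46 kHz.
68.48 kHz mod fs = 8.5 kHz.
8.5 kHz ≤ fs/2 = 29.99 kHz, appears at 8.5 kHz.
154.48 kHz mod fs = 34.52 kHz.
34.52 kHz > fs/2 = 29.99 kHz, folds to fs − 34.52 kHz = 25.46 kHz.
85.44 kHz and 154.48 kHz both map to 25.46 kHz.

85.44 kHz, 154.48 kHz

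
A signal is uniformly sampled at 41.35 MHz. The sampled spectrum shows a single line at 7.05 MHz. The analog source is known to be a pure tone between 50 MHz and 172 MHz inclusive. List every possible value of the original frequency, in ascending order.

75.65 MHz, 89.75 MHz, 117 MHz, 131.1 MHz, 158.35 MHz

Frequencies that alias to 7.05 MHz are k·fs ± 7.05 MHz for integer k ≥ 0.
k=0: 7.05 MHz.
k=1: 34.3 MHz, 48.4 MHz.
k=2: 75.65 MHz, 89.75 MHz.
k=3: 117 MHz, 131.1 MHz.
k=4: 158.35 MHz, 172.45 MHz.
k=5: 199.7 MHz, 213.8 MHz.
Within [50 MHz, 172 MHz]: 75.65 MHz, 89.75 MHz, 117 MHz, 131.1 MHz, 158.35 MHz.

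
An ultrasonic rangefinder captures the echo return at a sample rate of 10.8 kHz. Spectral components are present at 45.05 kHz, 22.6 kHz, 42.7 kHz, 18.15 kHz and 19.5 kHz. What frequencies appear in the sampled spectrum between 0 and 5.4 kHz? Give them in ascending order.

0.5 kHz, 1 kHz, 1.85 kHz, 2.1 kHz, 3.45 kHz

fs/2 = 5.4 kHz.
45.05 kHz mod fs = 1.85 kHz.
1.85 kHz ≤ fs/2 = 5.4 kHz, appears at 1.85 kHz.
22.6 kHz mod fs = 1 kHz.
1 kHz ≤ fs/2 = 5.4 kHz, appears at 1 kHz.
42.7 kHz mod fs = 10.3 kHz.
10.3 kHz > fs/2 = 5.4 kHz, folds to fs − 10.3 kHz = 0.5 kHz.
18.15 kHz mod fs = 7.35 kHz.
7.35 kHz > fs/2 = 5.4 kHz, folds to fs − 7.35 kHz = 3.45 kHz.
19.5 kHz mod fs = 8.7 kHz.
8.7 kHz > fs/2 = 5.4 kHz, folds to fs − 8.7 kHz = 2.1 kHz.
Distinct values: {0.5 kHz, 1 kHz, 1.85 kHz, 2.1 kHz, 3.45 kHz}.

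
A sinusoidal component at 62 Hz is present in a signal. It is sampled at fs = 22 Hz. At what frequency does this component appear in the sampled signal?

62 Hz mod fs = 18 Hz.
18 Hz > fs/2 = 11 Hz, folds to fs − 18 Hz = 4 Hz.

4 Hz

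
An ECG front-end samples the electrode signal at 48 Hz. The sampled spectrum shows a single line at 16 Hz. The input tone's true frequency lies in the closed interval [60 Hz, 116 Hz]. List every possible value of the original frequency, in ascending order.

Frequencies that alias to 16 Hz are k·fs ± 16 Hz for integer k ≥ 0.
k=0: 16 Hz.
k=1: 32 Hz, 64 Hz.
k=2: 80 Hz, 112 Hz.
k=3: 128 Hz, 160 Hz.
Within [60 Hz, 116 Hz]: 64 Hz, 80 Hz, 112 Hz.

64 Hz, 80 Hz, 112 Hz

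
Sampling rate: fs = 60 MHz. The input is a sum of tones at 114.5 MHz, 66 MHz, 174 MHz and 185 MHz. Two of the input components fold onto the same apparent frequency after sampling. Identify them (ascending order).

66 MHz, 174 MHz

fs/2 = 30 MHz.
114.5 MHz mod fs = 54.5 MHz.
54.5 MHz > fs/2 = 30 MHz, folds to fs − 54.5 MHz = 5.5 MHz.
66 MHz mod fs = 6 MHz.
6 MHz ≤ fs/2 = 30 MHz, appears at 6 MHz.
174 MHz mod fs = 54 MHz.
54 MHz > fs/2 = 30 MHz, folds to fs − 54 MHz = 6 MHz.
185 MHz mod fs = 5 MHz.
5 MHz ≤ fs/2 = 30 MHz, appears at 5 MHz.
66 MHz and 174 MHz both map to 6 MHz.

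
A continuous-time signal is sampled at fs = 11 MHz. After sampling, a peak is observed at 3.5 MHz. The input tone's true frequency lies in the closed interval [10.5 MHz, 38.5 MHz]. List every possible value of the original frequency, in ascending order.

14.5 MHz, 18.5 MHz, 25.5 MHz, 29.5 MHz, 36.5 MHz

Frequencies that alias to 3.5 MHz are k·fs ± 3.5 MHz for integer k ≥ 0.
k=0: 3.5 MHz.
k=1: 7.5 MHz, 14.5 MHz.
k=2: 18.5 MHz, 25.5 MHz.
k=3: 29.5 MHz, 36.5 MHz.
k=4: 40.5 MHz, 47.5 MHz.
Within [10.5 MHz, 38.5 MHz]: 14.5 MHz, 18.5 MHz, 25.5 MHz, 29.5 MHz, 36.5 MHz.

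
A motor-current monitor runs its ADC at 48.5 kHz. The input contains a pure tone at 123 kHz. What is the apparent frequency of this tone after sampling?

123 kHz mod fs = 26 kHz.
26 kHz > fs/2 = 24.25 kHz, folds to fs − 26 kHz = 22.5 kHz.

22.5 kHz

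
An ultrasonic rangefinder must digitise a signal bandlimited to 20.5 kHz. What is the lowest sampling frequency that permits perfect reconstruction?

41 kHz

Nyquist rate = 2 × 20.5 kHz = 41 kHz.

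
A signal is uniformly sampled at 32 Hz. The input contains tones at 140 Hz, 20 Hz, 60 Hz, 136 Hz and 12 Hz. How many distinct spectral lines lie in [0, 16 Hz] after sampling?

fs/2 = 16 Hz.
140 Hz mod fs = 12 Hz.
12 Hz ≤ fs/2 = 16 Hz, appears at 12 Hz.
20 Hz > fs/2 = 16 Hz, folds to fs − 20 Hz = 12 Hz.
60 Hz mod fs = 28 Hz.
28 Hz > fs/2 = 16 Hz, folds to fs − 28 Hz = 4 Hz.
136 Hz mod fs = 8 Hz.
8 Hz ≤ fs/2 = 16 Hz, appears at 8 Hz.
12 Hz ≤ fs/2 = 16 Hz, passes unchanged.
Distinct values: {4 Hz, 8 Hz, 12 Hz} → 3.

3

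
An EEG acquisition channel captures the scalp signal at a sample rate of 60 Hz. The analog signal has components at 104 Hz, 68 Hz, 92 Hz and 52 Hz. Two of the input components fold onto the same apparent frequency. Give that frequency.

fs/2 = 30 Hz.
104 Hz mod fs = 44 Hz.
44 Hz > fs/2 = 30 Hz, folds to fs − 44 Hz = 16 Hz.
68 Hz mod fs = 8 Hz.
8 Hz ≤ fs/2 = 30 Hz, appears at 8 Hz.
92 Hz mod fs = 32 Hz.
32 Hz > fs/2 = 30 Hz, folds to fs − 32 Hz = 28 Hz.
52 Hz > fs/2 = 30 Hz, folds to fs − 52 Hz = 8 Hz.
52 Hz and 68 Hz both map to 8 Hz.

8 Hz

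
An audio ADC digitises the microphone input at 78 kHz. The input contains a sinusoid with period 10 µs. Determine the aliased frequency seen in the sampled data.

T = 10 µs → f = 1/T = 100 kHz.
100 kHz mod fs = 22 kHz.
22 kHz ≤ fs/2 = 39 kHz, appears at 22 kHz.

22 kHz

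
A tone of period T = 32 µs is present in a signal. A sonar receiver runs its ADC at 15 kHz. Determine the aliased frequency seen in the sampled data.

1.25 kHz

T = 32 µs → f = 1/T = 31.25 kHz.
31.25 kHz mod fs = 1.25 kHz.
1.25 kHz ≤ fs/2 = 7.5 kHz, appears at 1.25 kHz.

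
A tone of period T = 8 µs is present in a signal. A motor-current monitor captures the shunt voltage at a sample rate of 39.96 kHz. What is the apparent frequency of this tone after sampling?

5.12 kHz

T = 8 µs → f = 1/T = 125 kHz.
125 kHz mod fs = 5.12 kHz.
5.12 kHz ≤ fs/2 = 19.98 kHz, appears at 5.12 kHz.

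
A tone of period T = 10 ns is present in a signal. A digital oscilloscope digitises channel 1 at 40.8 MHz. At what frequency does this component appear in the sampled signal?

18.4 MHz

T = 10 ns → f = 1/T = 100 MHz.
100 MHz mod fs = 18.4 MHz.
18.4 MHz ≤ fs/2 = 20.4 MHz, appears at 18.4 MHz.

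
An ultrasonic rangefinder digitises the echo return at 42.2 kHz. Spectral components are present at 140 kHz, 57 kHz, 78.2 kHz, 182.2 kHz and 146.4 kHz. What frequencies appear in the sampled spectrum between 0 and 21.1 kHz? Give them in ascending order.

fs/2 = 21.1 kHz.
140 kHz mod fs = 13.4 kHz.
13.4 kHz ≤ fs/2 = 21.1 kHz, appears at 13.4 kHz.
57 kHz mod fs = 14.8 kHz.
14.8 kHz ≤ fs/2 = 21.1 kHz, appears at 14.8 kHz.
78.2 kHz mod fs = 36 kHz.
36 kHz > fs/2 = 21.1 kHz, folds to fs − 36 kHz = 6.2 kHz.
182.2 kHz mod fs = 13.4 kHz.
13.4 kHz ≤ fs/2 = 21.1 kHz, appears at 13.4 kHz.
146.4 kHz mod fs = 19.8 kHz.
19.8 kHz ≤ fs/2 = 21.1 kHz, appears at 19.8 kHz.
Distinct values: {6.2 kHz, 13.4 kHz, 14.8 kHz, 19.8 kHz}.

6.2 kHz, 13.4 kHz, 14.8 kHz, 19.8 kHz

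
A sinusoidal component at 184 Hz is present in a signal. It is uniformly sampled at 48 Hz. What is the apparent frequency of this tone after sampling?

184 Hz mod fs = 40 Hz.
40 Hz > fs/2 = 24 Hz, folds to fs − 40 Hz = 8 Hz.

8 Hz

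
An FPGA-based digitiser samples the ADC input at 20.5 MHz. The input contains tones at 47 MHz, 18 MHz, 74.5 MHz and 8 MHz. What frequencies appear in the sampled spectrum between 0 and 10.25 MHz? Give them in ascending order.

fs/2 = 10.25 MHz.
47 MHz mod fs = 6 MHz.
6 MHz ≤ fs/2 = 10.25 MHz, appears at 6 MHz.
18 MHz > fs/2 = 10.25 MHz, folds to fs − 18 MHz = 2.5 MHz.
74.5 MHz mod fs = 13 MHz.
13 MHz > fs/2 = 10.25 MHz, folds to fs − 13 MHz = 7.5 MHz.
8 MHz ≤ fs/2 = 10.25 MHz, passes unchanged.
Distinct values: {2.5 MHz, 6 MHz, 7.5 MHz, 8 MHz}.

2.5 MHz, 6 MHz, 7.5 MHz, 8 MHz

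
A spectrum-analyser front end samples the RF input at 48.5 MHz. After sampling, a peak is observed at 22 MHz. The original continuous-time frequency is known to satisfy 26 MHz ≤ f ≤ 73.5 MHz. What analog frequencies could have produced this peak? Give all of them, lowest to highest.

Frequencies that alias to 22 MHz are k·fs ± 22 MHz for integer k ≥ 0.
k=0: 22 MHz.
k=1: 26.5 MHz, 70.5 MHz.
k=2: 75 MHz, 119 MHz.
Within [26 MHz, 73.5 MHz]: 26.5 MHz, 70.5 MHz.

26.5 MHz, 70.5 MHz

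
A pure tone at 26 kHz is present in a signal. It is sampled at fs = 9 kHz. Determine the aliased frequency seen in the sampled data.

1 kHz

26 kHz mod fs = 8 kHz.
8 kHz > fs/2 = 4.5 kHz, folds to fs − 8 kHz = 1 kHz.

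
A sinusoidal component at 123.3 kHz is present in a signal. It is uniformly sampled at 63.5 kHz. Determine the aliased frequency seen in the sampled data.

123.3 kHz mod fs = 59.8 kHz.
59.8 kHz > fs/2 = 31.75 kHz, folds to fs − 59.8 kHz = 3.7 kHz.

3.7 kHz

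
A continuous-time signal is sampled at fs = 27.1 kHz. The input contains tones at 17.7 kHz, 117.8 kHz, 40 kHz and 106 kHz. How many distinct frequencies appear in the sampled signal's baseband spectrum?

fs/2 = 13.55 kHz.
17.7 kHz > fs/2 = 13.55 kHz, folds to fs − 17.7 kHz = 9.4 kHz.
117.8 kHz mod fs = 9.4 kHz.
9.4 kHz ≤ fs/2 = 13.55 kHz, appears at 9.4 kHz.
40 kHz mod fs = 12.9 kHz.
12.9 kHz ≤ fs/2 = 13.55 kHz, appears at 12.9 kHz.
106 kHz mod fs = 24.7 kHz.
24.7 kHz > fs/2 = 13.55 kHz, folds to fs − 24.7 kHz = 2.4 kHz.
Distinct values: {2.4 kHz, 9.4 kHz, 12.9 kHz} → 3.

3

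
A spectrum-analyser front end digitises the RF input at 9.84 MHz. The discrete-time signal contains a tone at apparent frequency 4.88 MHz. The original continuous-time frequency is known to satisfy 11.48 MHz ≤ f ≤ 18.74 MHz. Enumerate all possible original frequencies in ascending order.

14.72 MHz, 14.8 MHz

Frequencies that alias to 4.88 MHz are k·fs ± 4.88 MHz for integer k ≥ 0.
k=0: 4.88 MHz.
k=1: 4.96 MHz, 14.72 MHz.
k=2: 14.8 MHz, 24.56 MHz.
k=3: 24.64 MHz, 34.4 MHz.
Within [11.48 MHz, 18.74 MHz]: 14.72 MHz, 14.8 MHz.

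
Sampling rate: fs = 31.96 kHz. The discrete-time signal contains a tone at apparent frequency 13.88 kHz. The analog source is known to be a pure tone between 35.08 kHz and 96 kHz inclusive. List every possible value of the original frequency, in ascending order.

45.84 kHz, 50.04 kHz, 77.8 kHz, 82 kHz

Frequencies that alias to 13.88 kHz are k·fs ± 13.88 kHz for integer k ≥ 0.
k=0: 13.88 kHz.
k=1: 18.08 kHz, 45.84 kHz.
k=2: 50.04 kHz, 77.8 kHz.
k=3: 82 kHz, 109.76 kHz.
k=4: 113.96 kHz, 141.72 kHz.
Within [35.08 kHz, 96 kHz]: 45.84 kHz, 50.04 kHz, 77.8 kHz, 82 kHz.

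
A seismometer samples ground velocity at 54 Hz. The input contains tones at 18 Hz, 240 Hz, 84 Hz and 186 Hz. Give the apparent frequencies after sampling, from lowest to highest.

18 Hz, 24 Hz

fs/2 = 27 Hz.
18 Hz ≤ fs/2 = 27 Hz, passes unchanged.
240 Hz mod fs = 24 Hz.
24 Hz ≤ fs/2 = 27 Hz, appears at 24 Hz.
84 Hz mod fs = 30 Hz.
30 Hz > fs/2 = 27 Hz, folds to fs − 30 Hz = 24 Hz.
186 Hz mod fs = 24 Hz.
24 Hz ≤ fs/2 = 27 Hz, appears at 24 Hz.
Distinct values: {18 Hz, 24 Hz}.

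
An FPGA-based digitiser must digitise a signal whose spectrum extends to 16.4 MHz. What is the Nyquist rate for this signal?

32.8 MHz

Nyquist rate = 2 × 16.4 MHz = 32.8 MHz.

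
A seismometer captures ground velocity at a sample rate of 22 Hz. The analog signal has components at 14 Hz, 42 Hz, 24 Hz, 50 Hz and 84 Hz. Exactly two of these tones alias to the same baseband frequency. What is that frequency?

fs/2 = 11 Hz.
14 Hz > fs/2 = 11 Hz, folds to fs − 14 Hz = 8 Hz.
42 Hz mod fs = 20 Hz.
20 Hz > fs/2 = 11 Hz, folds to fs − 20 Hz = 2 Hz.
24 Hz mod fs = 2 Hz.
2 Hz ≤ fs/2 = 11 Hz, appears at 2 Hz.
50 Hz mod fs = 6 Hz.
6 Hz ≤ fs/2 = 11 Hz, appears at 6 Hz.
84 Hz mod fs = 18 Hz.
18 Hz > fs/2 = 11 Hz, folds to fs − 18 Hz = 4 Hz.
24 Hz and 42 Hz both map to 2 Hz.

2 Hz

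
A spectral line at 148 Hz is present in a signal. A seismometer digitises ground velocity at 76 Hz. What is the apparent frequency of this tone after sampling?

4 Hz

148 Hz mod fs = 72 Hz.
72 Hz > fs/2 = 38 Hz, folds to fs − 72 Hz = 4 Hz.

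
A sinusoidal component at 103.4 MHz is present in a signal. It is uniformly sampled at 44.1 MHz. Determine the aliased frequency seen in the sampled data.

103.4 MHz mod fs = 15.2 MHz.
15.2 MHz ≤ fs/2 = 22.05 MHz, appears at 15.2 MHz.

15.2 MHz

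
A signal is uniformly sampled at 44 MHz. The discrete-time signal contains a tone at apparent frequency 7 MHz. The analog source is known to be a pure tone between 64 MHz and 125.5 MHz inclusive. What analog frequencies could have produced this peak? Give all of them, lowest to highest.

81 MHz, 95 MHz, 125 MHz

Frequencies that alias to 7 MHz are k·fs ± 7 MHz for integer k ≥ 0.
k=0: 7 MHz.
k=1: 37 MHz, 51 MHz.
k=2: 81 MHz, 95 MHz.
k=3: 125 MHz, 139 MHz.
k=4: 169 MHz, 183 MHz.
Within [64 MHz, 125.5 MHz]: 81 MHz, 95 MHz, 125 MHz.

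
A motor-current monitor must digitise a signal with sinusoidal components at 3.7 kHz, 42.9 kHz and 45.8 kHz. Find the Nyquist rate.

91.6 kHz

Highest-frequency component: 45.8 kHz.
Nyquist rate = 2 × 45.8 kHz = 91.6 kHz.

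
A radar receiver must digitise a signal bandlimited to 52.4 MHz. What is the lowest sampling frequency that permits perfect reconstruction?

Nyquist rate = 2 × 52.4 MHz = 104.8 MHz.

104.8 MHz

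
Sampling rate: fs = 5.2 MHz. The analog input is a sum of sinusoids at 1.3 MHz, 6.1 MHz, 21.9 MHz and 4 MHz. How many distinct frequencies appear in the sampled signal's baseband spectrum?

4

fs/2 = 2.6 MHz.
1.3 MHz ≤ fs/2 = 2.6 MHz, passes unchanged.
6.1 MHz mod fs = 0.9 MHz.
0.9 MHz ≤ fs/2 = 2.6 MHz, appears at 0.9 MHz.
21.9 MHz mod fs = 1.1 MHz.
1.1 MHz ≤ fs/2 = 2.6 MHz, appears at 1.1 MHz.
4 MHz > fs/2 = 2.6 MHz, folds to fs − 4 MHz = 1.2 MHz.
Distinct values: {0.9 MHz, 1.1 MHz, 1.2 MHz, 1.3 MHz} → 4.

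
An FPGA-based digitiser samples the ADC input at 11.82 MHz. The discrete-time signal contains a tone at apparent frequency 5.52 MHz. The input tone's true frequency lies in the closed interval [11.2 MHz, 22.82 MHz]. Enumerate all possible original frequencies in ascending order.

Frequencies that alias to 5.52 MHz are k·fs ± 5.52 MHz for integer k ≥ 0.
k=0: 5.52 MHz.
k=1: 6.3 MHz, 17.34 MHz.
k=2: 18.12 MHz, 29.16 MHz.
k=3: 29.94 MHz, 40.98 MHz.
Within [11.2 MHz, 22.82 MHz]: 17.34 MHz, 18.12 MHz.

17.34 MHz, 18.12 MHz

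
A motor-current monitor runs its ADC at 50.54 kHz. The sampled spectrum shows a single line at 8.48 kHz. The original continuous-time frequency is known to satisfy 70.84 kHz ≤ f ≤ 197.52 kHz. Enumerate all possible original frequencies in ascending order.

Frequencies that alias to 8.48 kHz are k·fs ± 8.48 kHz for integer k ≥ 0.
k=0: 8.48 kHz.
k=1: 42.06 kHz, 59.02 kHz.
k=2: 92.6 kHz, 109.56 kHz.
k=3: 143.14 kHz, 160.1 kHz.
k=4: 193.68 kHz, 210.64 kHz.
k=5: 244.22 kHz, 261.18 kHz.
Within [70.84 kHz, 197.52 kHz]: 92.6 kHz, 109.56 kHz, 143.14 kHz, 160.1 kHz, 193.68 kHz.

92.6 kHz, 109.56 kHz, 143.14 kHz, 160.1 kHz, 193.68 kHz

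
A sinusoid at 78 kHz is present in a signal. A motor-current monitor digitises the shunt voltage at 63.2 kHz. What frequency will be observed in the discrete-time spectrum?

14.8 kHz

78 kHz mod fs = 14.8 kHz.
14.8 kHz ≤ fs/2 = 31.6 kHz, appears at 14.8 kHz.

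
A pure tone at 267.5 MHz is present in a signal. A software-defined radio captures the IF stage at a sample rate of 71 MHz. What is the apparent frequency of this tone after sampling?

16.5 MHz

267.5 MHz mod fs = 54.5 MHz.
54.5 MHz > fs/2 = 35.5 MHz, folds to fs − 54.5 MHz = 16.5 MHz.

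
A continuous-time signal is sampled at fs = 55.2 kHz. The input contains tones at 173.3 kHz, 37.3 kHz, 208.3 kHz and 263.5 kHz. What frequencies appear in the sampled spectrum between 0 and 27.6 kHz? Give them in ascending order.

7.7 kHz, 12.5 kHz, 17.9 kHz

fs/2 = 27.6 kHz.
173.3 kHz mod fs = 7.7 kHz.
7.7 kHz ≤ fs/2 = 27.6 kHz, appears at 7.7 kHz.
37.3 kHz > fs/2 = 27.6 kHz, folds to fs − 37.3 kHz = 17.9 kHz.
208.3 kHz mod fs = 42.7 kHz.
42.7 kHz > fs/2 = 27.6 kHz, folds to fs − 42.7 kHz = 12.5 kHz.
263.5 kHz mod fs = 42.7 kHz.
42.7 kHz > fs/2 = 27.6 kHz, folds to fs − 42.7 kHz = 12.5 kHz.
Distinct values: {7.7 kHz, 12.5 kHz, 17.9 kHz}.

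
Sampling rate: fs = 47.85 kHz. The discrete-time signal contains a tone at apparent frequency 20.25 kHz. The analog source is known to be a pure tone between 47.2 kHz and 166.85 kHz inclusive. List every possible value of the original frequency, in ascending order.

Frequencies that alias to 20.25 kHz are k·fs ± 20.25 kHz for integer k ≥ 0.
k=0: 20.25 kHz.
k=1: 27.6 kHz, 68.1 kHz.
k=2: 75.45 kHz, 115.95 kHz.
k=3: 123.3 kHz, 163.8 kHz.
k=4: 171.15 kHz, 211.65 kHz.
Within [47.2 kHz, 166.85 kHz]: 68.1 kHz, 75.45 kHz, 115.95 kHz, 123.3 kHz, 163.8 kHz.

68.1 kHz, 75.45 kHz, 115.95 kHz, 123.3 kHz, 163.8 kHz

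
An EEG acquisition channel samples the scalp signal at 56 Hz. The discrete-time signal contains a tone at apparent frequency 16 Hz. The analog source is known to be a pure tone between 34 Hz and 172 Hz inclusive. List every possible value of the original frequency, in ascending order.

Frequencies that alias to 16 Hz are k·fs ± 16 Hz for integer k ≥ 0.
k=0: 16 Hz.
k=1: 40 Hz, 72 Hz.
k=2: 96 Hz, 128 Hz.
k=3: 152 Hz, 184 Hz.
k=4: 208 Hz, 240 Hz.
Within [34 Hz, 172 Hz]: 40 Hz, 72 Hz, 96 Hz, 128 Hz, 152 Hz.

40 Hz, 72 Hz, 96 Hz, 128 Hz, 152 Hz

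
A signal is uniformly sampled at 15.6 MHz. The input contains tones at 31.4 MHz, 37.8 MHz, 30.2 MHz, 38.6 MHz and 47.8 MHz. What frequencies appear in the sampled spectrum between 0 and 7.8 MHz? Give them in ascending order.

fs/2 = 7.8 MHz.
31.4 MHz mod fs = 0.2 MHz.
0.2 MHz ≤ fs/2 = 7.8 MHz, appears at 0.2 MHz.
37.8 MHz mod fs = 6.6 MHz.
6.6 MHz ≤ fs/2 = 7.8 MHz, appears at 6.6 MHz.
30.2 MHz mod fs = 14.6 MHz.
14.6 MHz > fs/2 = 7.8 MHz, folds to fs − 14.6 MHz = 1 MHz.
38.6 MHz mod fs = 7.4 MHz.
7.4 MHz ≤ fs/2 = 7.8 MHz, appears at 7.4 MHz.
47.8 MHz mod fs = 1 MHz.
1 MHz ≤ fs/2 = 7.8 MHz, appears at 1 MHz.
Distinct values: {0.2 MHz, 1 MHz, 6.6 MHz, 7.4 MHz}.

0.2 MHz, 1 MHz, 6.6 MHz, 7.4 MHz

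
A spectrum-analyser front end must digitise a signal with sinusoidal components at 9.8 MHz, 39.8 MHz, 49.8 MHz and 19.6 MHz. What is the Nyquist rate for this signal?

99.6 MHz

Highest-frequency component: 49.8 MHz.
Nyquist rate = 2 × 49.8 MHz = 99.6 MHz.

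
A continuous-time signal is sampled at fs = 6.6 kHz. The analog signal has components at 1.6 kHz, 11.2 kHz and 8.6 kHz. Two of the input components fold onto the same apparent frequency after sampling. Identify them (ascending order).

fs/2 = 3.3 kHz.
1.6 kHz ≤ fs/2 = 3.3 kHz, passes unchanged.
11.2 kHz mod fs = 4.6 kHz.
4.6 kHz > fs/2 = 3.3 kHz, folds to fs − 4.6 kHz = 2 kHz.
8.6 kHz mod fs = 2 kHz.
2 kHz ≤ fs/2 = 3.3 kHz, appears at 2 kHz.
8.6 kHz and 11.2 kHz both map to 2 kHz.

8.6 kHz, 11.2 kHz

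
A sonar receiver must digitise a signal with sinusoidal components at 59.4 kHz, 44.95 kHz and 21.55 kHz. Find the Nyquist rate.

118.8 kHz

Highest-frequency component: 59.4 kHz.
Nyquist rate = 2 × 59.4 kHz = 118.8 kHz.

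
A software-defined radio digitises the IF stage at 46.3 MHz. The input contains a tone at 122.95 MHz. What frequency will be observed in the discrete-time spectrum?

122.95 MHz mod fs = 30.35 MHz.
30.35 MHz > fs/2 = 23.15 MHz, folds to fs − 30.35 MHz = 15.95 MHz.

15.95 MHz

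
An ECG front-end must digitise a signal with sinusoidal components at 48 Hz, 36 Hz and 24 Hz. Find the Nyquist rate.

Highest-frequency component: 48 Hz.
Nyquist rate = 2 × 48 Hz = 96 Hz.

96 Hz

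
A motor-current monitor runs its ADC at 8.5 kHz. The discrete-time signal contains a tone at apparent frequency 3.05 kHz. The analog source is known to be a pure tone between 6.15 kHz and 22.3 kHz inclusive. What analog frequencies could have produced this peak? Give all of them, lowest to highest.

11.55 kHz, 13.95 kHz, 20.05 kHz

Frequencies that alias to 3.05 kHz are k·fs ± 3.05 kHz for integer k ≥ 0.
k=0: 3.05 kHz.
k=1: 5.45 kHz, 11.55 kHz.
k=2: 13.95 kHz, 20.05 kHz.
k=3: 22.45 kHz, 28.55 kHz.
Within [6.15 kHz, 22.3 kHz]: 11.55 kHz, 13.95 kHz, 20.05 kHz.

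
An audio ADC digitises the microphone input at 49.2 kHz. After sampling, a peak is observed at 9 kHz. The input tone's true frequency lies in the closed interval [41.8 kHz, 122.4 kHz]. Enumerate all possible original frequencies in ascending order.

58.2 kHz, 89.4 kHz, 107.4 kHz

Frequencies that alias to 9 kHz are k·fs ± 9 kHz for integer k ≥ 0.
k=0: 9 kHz.
k=1: 40.2 kHz, 58.2 kHz.
k=2: 89.4 kHz, 107.4 kHz.
k=3: 138.6 kHz, 156.6 kHz.
Within [41.8 kHz, 122.4 kHz]: 58.2 kHz, 89.4 kHz, 107.4 kHz.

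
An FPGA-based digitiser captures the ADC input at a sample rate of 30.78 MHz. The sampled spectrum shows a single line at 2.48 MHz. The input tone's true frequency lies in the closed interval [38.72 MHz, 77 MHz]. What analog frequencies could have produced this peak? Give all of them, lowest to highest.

59.08 MHz, 64.04 MHz

Frequencies that alias to 2.48 MHz are k·fs ± 2.48 MHz for integer k ≥ 0.
k=0: 2.48 MHz.
k=1: 28.3 MHz, 33.26 MHz.
k=2: 59.08 MHz, 64.04 MHz.
k=3: 89.86 MHz, 94.82 MHz.
Within [38.72 MHz, 77 MHz]: 59.08 MHz, 64.04 MHz.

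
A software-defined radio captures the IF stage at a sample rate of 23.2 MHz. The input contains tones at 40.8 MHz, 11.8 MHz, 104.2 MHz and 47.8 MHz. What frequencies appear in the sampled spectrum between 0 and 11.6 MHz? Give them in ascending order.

1.4 MHz, 5.6 MHz, 11.4 MHz

fs/2 = 11.6 MHz.
40.8 MHz mod fs = 17.6 MHz.
17.6 MHz > fs/2 = 11.6 MHz, folds to fs − 17.6 MHz = 5.6 MHz.
11.8 MHz > fs/2 = 11.6 MHz, folds to fs − 11.8 MHz = 11.4 MHz.
104.2 MHz mod fs = 11.4 MHz.
11.4 MHz ≤ fs/2 = 11.6 MHz, appears at 11.4 MHz.
47.8 MHz mod fs = 1.4 MHz.
1.4 MHz ≤ fs/2 = 11.6 MHz, appears at 1.4 MHz.
Distinct values: {1.4 MHz, 5.6 MHz, 11.4 MHz}.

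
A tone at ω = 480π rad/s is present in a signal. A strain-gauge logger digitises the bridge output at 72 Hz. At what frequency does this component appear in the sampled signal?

24 Hz

ω = 480π rad/s → f = ω/(2π) = 240 Hz.
240 Hz mod fs = 24 Hz.
24 Hz ≤ fs/2 = 36 Hz, appears at 24 Hz.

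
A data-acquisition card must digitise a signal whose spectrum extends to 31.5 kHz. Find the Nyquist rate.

63 kHz

Nyquist rate = 2 × 31.5 kHz = 63 kHz.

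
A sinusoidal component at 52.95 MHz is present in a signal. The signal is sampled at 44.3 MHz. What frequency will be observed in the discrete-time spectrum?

8.65 MHz

52.95 MHz mod fs = 8.65 MHz.
8.65 MHz ≤ fs/2 = 22.15 MHz, appears at 8.65 MHz.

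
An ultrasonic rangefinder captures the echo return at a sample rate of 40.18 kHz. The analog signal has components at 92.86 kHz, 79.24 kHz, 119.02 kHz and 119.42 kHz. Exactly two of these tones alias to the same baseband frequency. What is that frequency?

1.12 kHz

fs/2 = 20.09 kHz.
92.86 kHz mod fs = 12.5 kHz.
12.5 kHz ≤ fs/2 = 20.09 kHz, appears at 12.5 kHz.
79.24 kHz mod fs = 39.06 kHz.
39.06 kHz > fs/2 = 20.09 kHz, folds to fs − 39.06 kHz = 1.12 kHz.
119.02 kHz mod fs = 38.66 kHz.
38.66 kHz > fs/2 = 20.09 kHz, folds to fs − 38.66 kHz = 1.52 kHz.
119.42 kHz mod fs = 39.06 kHz.
39.06 kHz > fs/2 = 20.09 kHz, folds to fs − 39.06 kHz = 1.12 kHz.
79.24 kHz and 119.42 kHz both map to 1.12 kHz.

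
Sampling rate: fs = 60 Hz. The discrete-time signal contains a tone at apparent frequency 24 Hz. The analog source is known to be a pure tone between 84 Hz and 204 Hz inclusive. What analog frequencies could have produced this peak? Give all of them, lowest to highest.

84 Hz, 96 Hz, 144 Hz, 156 Hz, 204 Hz

Frequencies that alias to 24 Hz are k·fs ± 24 Hz for integer k ≥ 0.
k=0: 24 Hz.
k=1: 36 Hz, 84 Hz.
k=2: 96 Hz, 144 Hz.
k=3: 156 Hz, 204 Hz.
k=4: 216 Hz, 264 Hz.
Within [84 Hz, 204 Hz]: 84 Hz, 96 Hz, 144 Hz, 156 Hz, 204 Hz.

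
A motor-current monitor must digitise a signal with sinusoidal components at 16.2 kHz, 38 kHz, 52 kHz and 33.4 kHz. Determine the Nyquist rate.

104 kHz

Highest-frequency component: 52 kHz.
Nyquist rate = 2 × 52 kHz = 104 kHz.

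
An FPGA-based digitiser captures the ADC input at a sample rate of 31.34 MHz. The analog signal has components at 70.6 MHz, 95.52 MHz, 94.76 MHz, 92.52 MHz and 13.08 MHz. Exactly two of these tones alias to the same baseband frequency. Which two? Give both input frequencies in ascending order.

fs/2 = 15.67 MHz.
70.6 MHz mod fs = 7.92 MHz.
7.92 MHz ≤ fs/2 = 15.67 MHz, appears at 7.92 MHz.
95.52 MHz mod fs = 1.5 MHz.
1.5 MHz ≤ fs/2 = 15.67 MHz, appears at 1.5 MHz.
94.76 MHz mod fs = 0.74 MHz.
0.74 MHz ≤ fs/2 = 15.67 MHz, appears at 0.74 MHz.
92.52 MHz mod fs = 29.84 MHz.
29.84 MHz > fs/2 = 15.67 MHz, folds to fs − 29.84 MHz = 1.5 MHz.
13.08 MHz ≤ fs/2 = 15.67 MHz, passes unchanged.
92.52 MHz and 95.52 MHz both map to 1.5 MHz.

92.52 MHz, 95.52 MHz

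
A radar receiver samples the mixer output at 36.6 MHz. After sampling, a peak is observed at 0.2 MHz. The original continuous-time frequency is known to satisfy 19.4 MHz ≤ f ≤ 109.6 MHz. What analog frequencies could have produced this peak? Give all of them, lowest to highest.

Frequencies that alias to 0.2 MHz are k·fs ± 0.2 MHz for integer k ≥ 0.
k=0: 0.2 MHz.
k=1: 36.4 MHz, 36.8 MHz.
k=2: 73 MHz, 73.4 MHz.
k=3: 109.6 MHz, 110 MHz.
k=4: 146.2 MHz, 146.6 MHz.
Within [19.4 MHz, 109.6 MHz]: 36.4 MHz, 36.8 MHz, 73 MHz, 73.4 MHz, 109.6 MHz.

36.4 MHz, 36.8 MHz, 73 MHz, 73.4 MHz, 109.6 MHz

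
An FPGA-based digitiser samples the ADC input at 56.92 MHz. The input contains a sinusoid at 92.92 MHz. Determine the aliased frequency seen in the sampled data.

92.92 MHz mod fs = 36 MHz.
36 MHz > fs/2 = 28.46 MHz, folds to fs − 36 MHz = 20.92 MHz.

20.92 MHz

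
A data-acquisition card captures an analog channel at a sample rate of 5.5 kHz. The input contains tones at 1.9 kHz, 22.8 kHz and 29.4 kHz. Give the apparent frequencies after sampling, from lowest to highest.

fs/2 = 2.75 kHz.
1.9 kHz ≤ fs/2 = 2.75 kHz, passes unchanged.
22.8 kHz mod fs = 0.8 kHz.
0.8 kHz ≤ fs/2 = 2.75 kHz, appears at 0.8 kHz.
29.4 kHz mod fs = 1.9 kHz.
1.9 kHz ≤ fs/2 = 2.75 kHz, appears at 1.9 kHz.
Distinct values: {0.8 kHz, 1.9 kHz}.

0.8 kHz, 1.9 kHz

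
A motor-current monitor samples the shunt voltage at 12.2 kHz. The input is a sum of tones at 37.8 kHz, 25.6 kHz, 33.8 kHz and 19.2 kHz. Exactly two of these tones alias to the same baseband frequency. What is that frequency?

fs/2 = 6.1 kHz.
37.8 kHz mod fs = 1.2 kHz.
1.2 kHz ≤ fs/2 = 6.1 kHz, appears at 1.2 kHz.
25.6 kHz mod fs = 1.2 kHz.
1.2 kHz ≤ fs/2 = 6.1 kHz, appears at 1.2 kHz.
33.8 kHz mod fs = 9.4 kHz.
9.4 kHz > fs/2 = 6.1 kHz, folds to fs − 9.4 kHz = 2.8 kHz.
19.2 kHz mod fs = 7 kHz.
7 kHz > fs/2 = 6.1 kHz, folds to fs − 7 kHz = 5.2 kHz.
25.6 kHz and 37.8 kHz both map to 1.2 kHz.

1.2 kHz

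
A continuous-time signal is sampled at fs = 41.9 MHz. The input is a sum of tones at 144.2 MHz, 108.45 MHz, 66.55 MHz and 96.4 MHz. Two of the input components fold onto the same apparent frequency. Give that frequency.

fs/2 = 20.95 MHz.
144.2 MHz mod fs = 18.5 MHz.
18.5 MHz ≤ fs/2 = 20.95 MHz, appears at 18.5 MHz.
108.45 MHz mod fs = 24.65 MHz.
24.65 MHz > fs/2 = 20.95 MHz, folds to fs − 24.65 MHz = 17.25 MHz.
66.55 MHz mod fs = 24.65 MHz.
24.65 MHz > fs/2 = 20.95 MHz, folds to fs − 24.65 MHz = 17.25 MHz.
96.4 MHz mod fs = 12.6 MHz.
12.6 MHz ≤ fs/2 = 20.95 MHz, appears at 12.6 MHz.
66.55 MHz and 108.45 MHz both map to 17.25 MHz.

17.25 MHz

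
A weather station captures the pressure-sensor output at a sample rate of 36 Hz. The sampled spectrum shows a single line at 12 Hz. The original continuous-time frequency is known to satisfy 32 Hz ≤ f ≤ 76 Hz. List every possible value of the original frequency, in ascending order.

48 Hz, 60 Hz

Frequencies that alias to 12 Hz are k·fs ± 12 Hz for integer k ≥ 0.
k=0: 12 Hz.
k=1: 24 Hz, 48 Hz.
k=2: 60 Hz, 84 Hz.
k=3: 96 Hz, 120 Hz.
Within [32 Hz, 76 Hz]: 48 Hz, 60 Hz.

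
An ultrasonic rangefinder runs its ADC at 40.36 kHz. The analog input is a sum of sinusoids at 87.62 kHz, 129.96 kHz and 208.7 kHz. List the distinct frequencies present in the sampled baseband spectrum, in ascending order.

6.9 kHz, 8.88 kHz

fs/2 = 20.18 kHz.
87.62 kHz mod fs = 6.9 kHz.
6.9 kHz ≤ fs/2 = 20.18 kHz, appears at 6.9 kHz.
129.96 kHz mod fs = 8.88 kHz.
8.88 kHz ≤ fs/2 = 20.18 kHz, appears at 8.88 kHz.
208.7 kHz mod fs = 6.9 kHz.
6.9 kHz ≤ fs/2 = 20.18 kHz, appears at 6.9 kHz.
Distinct values: {6.9 kHz, 8.88 kHz}.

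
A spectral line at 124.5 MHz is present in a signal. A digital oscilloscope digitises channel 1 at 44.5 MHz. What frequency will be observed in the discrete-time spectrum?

9 MHz

124.5 MHz mod fs = 35.5 MHz.
35.5 MHz > fs/2 = 22.25 MHz, folds to fs − 35.5 MHz = 9 MHz.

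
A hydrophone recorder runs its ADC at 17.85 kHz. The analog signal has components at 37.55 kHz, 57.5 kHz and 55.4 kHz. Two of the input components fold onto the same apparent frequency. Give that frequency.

fs/2 = 8.925 kHz.
37.55 kHz mod fs = 1.85 kHz.
1.85 kHz ≤ fs/2 = 8.925 kHz, appears at 1.85 kHz.
57.5 kHz mod fs = 3.95 kHz.
3.95 kHz ≤ fs/2 = 8.925 kHz, appears at 3.95 kHz.
55.4 kHz mod fs = 1.85 kHz.
1.85 kHz ≤ fs/2 = 8.925 kHz, appears at 1.85 kHz.
37.55 kHz and 55.4 kHz both map to 1.85 kHz.

1.85 kHz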